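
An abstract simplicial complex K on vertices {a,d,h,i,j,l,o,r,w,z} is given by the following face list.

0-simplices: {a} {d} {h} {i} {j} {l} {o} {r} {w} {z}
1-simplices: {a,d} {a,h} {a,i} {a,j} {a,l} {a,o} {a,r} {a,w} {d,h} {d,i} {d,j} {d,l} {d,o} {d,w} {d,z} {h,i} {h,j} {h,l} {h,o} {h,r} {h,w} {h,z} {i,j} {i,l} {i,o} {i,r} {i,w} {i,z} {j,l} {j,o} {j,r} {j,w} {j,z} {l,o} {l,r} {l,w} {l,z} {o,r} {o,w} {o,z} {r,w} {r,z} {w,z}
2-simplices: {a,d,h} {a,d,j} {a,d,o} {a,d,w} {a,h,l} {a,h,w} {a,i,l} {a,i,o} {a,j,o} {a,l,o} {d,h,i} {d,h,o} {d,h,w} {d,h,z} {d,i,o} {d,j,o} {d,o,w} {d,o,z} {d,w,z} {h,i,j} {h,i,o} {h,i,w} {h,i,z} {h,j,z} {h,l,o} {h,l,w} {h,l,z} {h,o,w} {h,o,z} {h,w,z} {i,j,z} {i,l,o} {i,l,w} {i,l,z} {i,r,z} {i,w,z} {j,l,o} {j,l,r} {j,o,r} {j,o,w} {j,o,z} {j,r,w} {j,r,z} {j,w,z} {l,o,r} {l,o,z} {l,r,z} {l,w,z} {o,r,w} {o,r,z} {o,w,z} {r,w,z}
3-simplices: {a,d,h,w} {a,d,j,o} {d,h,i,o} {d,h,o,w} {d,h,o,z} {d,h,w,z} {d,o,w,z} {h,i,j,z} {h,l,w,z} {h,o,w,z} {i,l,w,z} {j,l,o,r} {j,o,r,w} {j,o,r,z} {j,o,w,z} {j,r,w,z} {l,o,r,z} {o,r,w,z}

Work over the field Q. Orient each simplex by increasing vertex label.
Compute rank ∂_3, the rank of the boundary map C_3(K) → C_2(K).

n_0=10 n_1=43 n_2=52 n_3=18  [Q]
∂1: piv[ad,ah,ai,aj,al,ao,ar,aw,dz] rk=9  ker:dh,di,dj,dl,do,dw,hi,hj,hl,ho,hr,hw,hz,ij,il,io,ir,iw,iz,jl,jo,jr,jw,jz,lo,lr,lw,lz,or,ow,oz,rw,rz,wz
∂2: piv[adh,adj,ado,adw,ahl,ahw,ail,aio,ajo,alo,dhi,dho,dhz,dio,dow,doz,dwz,hij,hiw,hiz,hjz,hlw,hlz,irz,jlo,jlr,jor,jow,joz,jrw,jrz] rk=31  ker:dhw,djo,hio,hlo,how,hoz,hwz,ijz,ilo,ilw,ilz,iwz,jwz,lor,loz,lrz,lwz,orw,orz,owz,rwz
∂3: piv[adhw,adjo,dhio,dhow,dhoz,dhwz,dowz,hijz,hlwz,ilwz,jlor,jorw,jorz,jowz,jrwz,lorz] rk=16  ker:howz,orwz
rk∂_3=16

rank∂_3=16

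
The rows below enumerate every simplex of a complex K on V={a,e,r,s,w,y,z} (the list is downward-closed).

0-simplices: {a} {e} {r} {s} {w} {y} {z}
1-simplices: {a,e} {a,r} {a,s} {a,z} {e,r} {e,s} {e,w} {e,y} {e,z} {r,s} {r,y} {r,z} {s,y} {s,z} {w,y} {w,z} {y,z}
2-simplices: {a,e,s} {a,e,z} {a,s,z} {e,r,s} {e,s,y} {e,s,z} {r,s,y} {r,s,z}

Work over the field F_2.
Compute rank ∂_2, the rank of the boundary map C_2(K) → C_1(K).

n_0=7 n_1=17 n_2=8  [Z2]
∂1: piv[ae,ar,as,az,ew,ey] rk=6  ker:er,es,ez,rs,ry,rz,sy,sz,wy,wz,yz
∂2: piv[aes,aez,asz,ers,esy,rsy,rsz] rk=7  ker:esz
rk∂_2=7

rank∂_2=7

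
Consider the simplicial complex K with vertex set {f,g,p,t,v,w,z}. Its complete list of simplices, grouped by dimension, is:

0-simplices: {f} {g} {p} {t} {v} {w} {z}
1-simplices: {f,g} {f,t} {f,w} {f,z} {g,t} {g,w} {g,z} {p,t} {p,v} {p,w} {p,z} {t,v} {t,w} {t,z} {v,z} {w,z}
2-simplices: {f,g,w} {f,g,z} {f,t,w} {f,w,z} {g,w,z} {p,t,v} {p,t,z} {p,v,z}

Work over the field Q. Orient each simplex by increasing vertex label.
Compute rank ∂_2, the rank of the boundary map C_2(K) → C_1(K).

rank∂_2=7

n_0=7 n_1=16 n_2=8  [Q]
∂1: piv[fg,ft,fw,fz,pt,pv] rk=6  ker:gt,gw,gz,pw,pz,tv,tw,tz,vz,wz
∂2: piv[fgw,fgz,ftw,fwz,ptv,ptz,pvz] rk=7  ker:gwz
rk∂_2=7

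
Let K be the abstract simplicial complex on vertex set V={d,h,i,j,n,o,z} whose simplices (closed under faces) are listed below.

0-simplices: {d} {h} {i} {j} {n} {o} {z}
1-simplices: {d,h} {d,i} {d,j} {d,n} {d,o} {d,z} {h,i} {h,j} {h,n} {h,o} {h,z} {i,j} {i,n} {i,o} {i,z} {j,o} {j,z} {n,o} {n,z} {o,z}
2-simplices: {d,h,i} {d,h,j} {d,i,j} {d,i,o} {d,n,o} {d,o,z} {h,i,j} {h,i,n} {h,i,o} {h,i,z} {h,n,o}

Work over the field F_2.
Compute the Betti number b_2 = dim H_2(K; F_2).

n_0=7 n_1=20 n_2=11  [Z2]
∂1: piv[dh,di,dj,dn,do,dz] rk=6  ker:hi,hj,hn,ho,hz,ij,in,io,iz,jo,jz,no,nz,oz
∂2: piv[dhi,dhj,dij,dio,dno,doz,hin,hio,hiz,hno] rk=10  ker:hij
b_2=(11−10)−0=1

b_2=1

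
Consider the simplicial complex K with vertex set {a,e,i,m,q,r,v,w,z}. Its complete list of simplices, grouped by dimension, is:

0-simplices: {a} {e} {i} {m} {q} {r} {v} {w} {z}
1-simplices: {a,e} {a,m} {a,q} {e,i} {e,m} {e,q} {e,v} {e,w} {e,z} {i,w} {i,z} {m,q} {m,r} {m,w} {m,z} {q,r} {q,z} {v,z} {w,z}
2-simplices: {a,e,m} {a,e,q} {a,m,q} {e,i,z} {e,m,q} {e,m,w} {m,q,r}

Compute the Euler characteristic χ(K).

χ(K)=-3

n_0=9 n_1=19 n_2=7
χ=+9−19+7=-3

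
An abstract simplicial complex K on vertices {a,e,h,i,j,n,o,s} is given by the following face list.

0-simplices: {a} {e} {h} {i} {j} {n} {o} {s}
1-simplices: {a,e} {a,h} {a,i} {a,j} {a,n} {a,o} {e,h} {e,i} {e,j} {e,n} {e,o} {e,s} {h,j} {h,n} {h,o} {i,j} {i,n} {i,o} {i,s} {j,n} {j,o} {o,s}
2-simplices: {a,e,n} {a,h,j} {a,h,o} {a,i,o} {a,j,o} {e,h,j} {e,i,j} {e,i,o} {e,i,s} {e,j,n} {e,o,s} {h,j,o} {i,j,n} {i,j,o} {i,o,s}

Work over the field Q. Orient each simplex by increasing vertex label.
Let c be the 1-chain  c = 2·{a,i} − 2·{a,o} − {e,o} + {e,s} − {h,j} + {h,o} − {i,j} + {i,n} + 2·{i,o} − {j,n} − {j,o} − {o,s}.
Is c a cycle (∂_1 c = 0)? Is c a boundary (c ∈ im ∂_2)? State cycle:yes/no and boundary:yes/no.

n_0=8 n_1=22 n_2=15  [Q]
∂1: piv[ae,ah,ai,aj,an,ao,es] rk=7  ker:eh,ei,ej,en,eo,hj,hn,ho,ij,in,io,is,jn,jo,os
∂2: piv[aen,ahj,aho,aio,ajo,ehj,eij,eio,eis,ejn,eos,ijn,ijo] rk=13  ker:hjo,ios
∂1c = 0
c vs im∂2: reduces to 0 ⇒ boundary

cycle:yes boundary:yes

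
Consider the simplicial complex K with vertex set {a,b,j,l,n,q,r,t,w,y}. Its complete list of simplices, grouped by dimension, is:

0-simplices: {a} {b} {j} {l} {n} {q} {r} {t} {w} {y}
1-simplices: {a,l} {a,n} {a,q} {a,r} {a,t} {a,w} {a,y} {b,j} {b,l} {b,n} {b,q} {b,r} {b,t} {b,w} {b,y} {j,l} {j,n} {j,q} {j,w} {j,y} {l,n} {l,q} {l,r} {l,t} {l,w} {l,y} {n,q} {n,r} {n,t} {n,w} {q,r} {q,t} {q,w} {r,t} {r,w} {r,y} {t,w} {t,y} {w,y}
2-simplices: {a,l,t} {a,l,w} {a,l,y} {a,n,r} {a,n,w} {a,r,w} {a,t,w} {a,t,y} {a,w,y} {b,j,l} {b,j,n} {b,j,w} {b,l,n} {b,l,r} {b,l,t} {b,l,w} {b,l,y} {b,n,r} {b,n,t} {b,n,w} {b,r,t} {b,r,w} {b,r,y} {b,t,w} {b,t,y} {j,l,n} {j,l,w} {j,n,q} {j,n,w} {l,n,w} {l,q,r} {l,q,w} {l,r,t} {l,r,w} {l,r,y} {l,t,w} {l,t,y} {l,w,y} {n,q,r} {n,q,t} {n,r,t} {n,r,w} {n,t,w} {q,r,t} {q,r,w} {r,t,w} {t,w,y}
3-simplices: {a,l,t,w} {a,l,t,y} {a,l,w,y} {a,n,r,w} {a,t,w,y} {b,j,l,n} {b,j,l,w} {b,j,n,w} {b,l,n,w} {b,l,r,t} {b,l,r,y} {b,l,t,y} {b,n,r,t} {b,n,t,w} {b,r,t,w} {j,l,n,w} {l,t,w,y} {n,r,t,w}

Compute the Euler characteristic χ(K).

n_0=10 n_1=39 n_2=47 n_3=18
χ=+10−39+47−18=0

χ(K)=0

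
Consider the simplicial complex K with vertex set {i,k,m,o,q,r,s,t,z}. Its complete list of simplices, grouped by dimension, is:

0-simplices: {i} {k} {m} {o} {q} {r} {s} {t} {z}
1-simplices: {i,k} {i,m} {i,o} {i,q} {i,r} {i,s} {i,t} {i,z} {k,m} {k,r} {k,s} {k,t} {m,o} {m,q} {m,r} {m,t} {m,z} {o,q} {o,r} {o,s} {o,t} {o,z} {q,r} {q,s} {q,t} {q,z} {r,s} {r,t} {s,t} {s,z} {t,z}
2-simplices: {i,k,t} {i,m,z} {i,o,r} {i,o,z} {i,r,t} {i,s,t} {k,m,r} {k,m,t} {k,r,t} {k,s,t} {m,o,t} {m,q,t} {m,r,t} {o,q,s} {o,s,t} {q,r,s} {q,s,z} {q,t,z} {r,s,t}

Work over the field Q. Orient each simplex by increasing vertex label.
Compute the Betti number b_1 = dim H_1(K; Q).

n_0=9 n_1=31 n_2=19  [Q]
∂1: piv[ik,im,io,iq,ir,is,it,iz] rk=8  ker:km,kr,ks,kt,mo,mq,mr,mt,mz,oq,or,os,ot,oz,qr,qs,qt,qz,rs,rt,st,sz,tz
∂2: piv[ikt,imz,ior,ioz,irt,ist,kmr,kmt,krt,kst,mot,mqt,oqs,ost,qrs,qsz,qtz,rst] rk=18  ker:mrt
b_1=(31−8)−18=5

b_1=5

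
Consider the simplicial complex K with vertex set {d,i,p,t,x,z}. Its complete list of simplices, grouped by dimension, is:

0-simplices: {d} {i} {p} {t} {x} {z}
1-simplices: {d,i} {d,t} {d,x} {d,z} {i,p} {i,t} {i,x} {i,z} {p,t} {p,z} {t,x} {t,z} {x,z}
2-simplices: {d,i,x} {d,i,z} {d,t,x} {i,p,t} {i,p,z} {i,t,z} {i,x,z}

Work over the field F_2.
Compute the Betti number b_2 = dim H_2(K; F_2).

n_0=6 n_1=13 n_2=7  [Z2]
∂1: piv[di,dt,dx,dz,ip] rk=5  ker:it,ix,iz,pt,pz,tx,tz,xz
∂2: piv[dix,diz,dtx,ipt,ipz,itz,ixz] rk=7
b_2=(7−7)−0=0

b_2=0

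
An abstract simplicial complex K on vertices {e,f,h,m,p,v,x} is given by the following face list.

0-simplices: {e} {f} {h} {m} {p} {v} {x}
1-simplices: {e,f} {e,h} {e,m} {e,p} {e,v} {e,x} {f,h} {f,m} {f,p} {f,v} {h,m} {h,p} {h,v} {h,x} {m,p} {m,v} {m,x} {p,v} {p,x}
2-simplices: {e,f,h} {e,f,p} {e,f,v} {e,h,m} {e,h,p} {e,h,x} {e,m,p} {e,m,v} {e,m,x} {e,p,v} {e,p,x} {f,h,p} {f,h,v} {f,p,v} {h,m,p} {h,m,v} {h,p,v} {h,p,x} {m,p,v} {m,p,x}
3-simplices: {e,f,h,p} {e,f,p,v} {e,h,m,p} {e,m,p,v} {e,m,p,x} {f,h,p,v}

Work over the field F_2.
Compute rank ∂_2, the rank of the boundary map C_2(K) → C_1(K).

n_0=7 n_1=19 n_2=20 n_3=6  [Z2]
∂1: piv[ef,eh,em,ep,ev,ex] rk=6  ker:fh,fm,fp,fv,hm,hp,hv,hx,mp,mv,mx,pv,px
∂2: piv[efh,efp,efv,ehm,ehp,ehx,emp,emv,emx,epv,epx,fhv] rk=12  ker:fhp,fpv,hmp,hmv,hpv,hpx,mpv,mpx
∂3: piv[efhp,efpv,ehmp,empv,empx,fhpv] rk=6
rk∂_2=12

rank∂_2=12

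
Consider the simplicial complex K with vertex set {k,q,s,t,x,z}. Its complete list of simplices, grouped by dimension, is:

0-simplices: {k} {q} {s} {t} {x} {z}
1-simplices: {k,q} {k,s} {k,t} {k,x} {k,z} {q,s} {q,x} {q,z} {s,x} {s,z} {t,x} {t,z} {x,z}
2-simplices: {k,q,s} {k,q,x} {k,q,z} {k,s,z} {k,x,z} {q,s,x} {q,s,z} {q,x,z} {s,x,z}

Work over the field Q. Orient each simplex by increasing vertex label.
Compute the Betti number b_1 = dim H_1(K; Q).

n_0=6 n_1=13 n_2=9  [Q]
∂1: piv[kq,ks,kt,kx,kz] rk=5  ker:qs,qx,qz,sx,sz,tx,tz,xz
∂2: piv[kqs,kqx,kqz,ksz,kxz,qsx] rk=6  ker:qsz,qxz,sxz
b_1=(13−5)−6=2

b_1=2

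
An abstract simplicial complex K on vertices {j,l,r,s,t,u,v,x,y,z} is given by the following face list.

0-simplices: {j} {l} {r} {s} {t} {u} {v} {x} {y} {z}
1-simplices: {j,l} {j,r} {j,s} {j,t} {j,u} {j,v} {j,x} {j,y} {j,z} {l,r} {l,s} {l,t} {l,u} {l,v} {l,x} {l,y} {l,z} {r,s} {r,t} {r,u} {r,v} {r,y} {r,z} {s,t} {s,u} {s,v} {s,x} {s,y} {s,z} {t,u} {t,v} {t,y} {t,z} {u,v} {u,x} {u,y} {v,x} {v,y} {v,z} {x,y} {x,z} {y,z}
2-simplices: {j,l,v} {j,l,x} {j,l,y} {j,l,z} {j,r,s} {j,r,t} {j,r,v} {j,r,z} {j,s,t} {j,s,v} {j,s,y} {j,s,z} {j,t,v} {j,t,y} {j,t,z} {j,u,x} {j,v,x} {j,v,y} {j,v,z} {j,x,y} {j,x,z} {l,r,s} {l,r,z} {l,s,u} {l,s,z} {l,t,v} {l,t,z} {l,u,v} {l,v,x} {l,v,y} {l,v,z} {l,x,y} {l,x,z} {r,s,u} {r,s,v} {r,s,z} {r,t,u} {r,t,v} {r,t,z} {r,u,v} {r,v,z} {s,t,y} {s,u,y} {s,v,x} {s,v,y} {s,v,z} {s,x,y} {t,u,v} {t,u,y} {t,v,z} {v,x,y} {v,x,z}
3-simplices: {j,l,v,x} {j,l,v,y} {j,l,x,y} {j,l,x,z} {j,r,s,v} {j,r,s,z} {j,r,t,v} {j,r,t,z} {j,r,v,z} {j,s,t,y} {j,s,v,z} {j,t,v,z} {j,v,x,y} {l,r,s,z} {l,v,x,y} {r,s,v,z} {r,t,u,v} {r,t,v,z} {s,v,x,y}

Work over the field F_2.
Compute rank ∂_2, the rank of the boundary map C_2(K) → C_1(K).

rank∂_2=30

n_0=10 n_1=42 n_2=52 n_3=19  [Z2]
∂1: piv[jl,jr,js,jt,ju,jv,jx,jy,jz] rk=9  ker:lr,ls,lt,lu,lv,lx,ly,lz,rs,rt,ru,rv,ry,rz,st,su,sv,sx,sy,sz,tu,tv,ty,tz,uv,ux,uy,vx,vy,vz,xy,xz,yz
∂2: piv[jlv,jlx,jly,jlz,jrs,jrt,jrv,jrz,jst,jsv,jsy,jsz,jtv,jty,jtz,jux,jvx,jvy,jvz,jxy,jxz,lrs,lrz,lsu,ltv,luv,rsu,rtu,suy,svx] rk=30  ker:lsz,ltz,lvx,lvy,lvz,lxy,lxz,rsv,rsz,rtv,rtz,ruv,rvz,sty,svy,svz,sxy,tuv,tuy,tvz,vxy,vxz
∂3: piv[jlvx,jlvy,jlxy,jlxz,jrsv,jrsz,jrtv,jrtz,jrvz,jsty,jsvz,jtvz,jvxy,lrsz,rtuv,svxy] rk=16  ker:lvxy,rsvz,rtvz
rk∂_2=30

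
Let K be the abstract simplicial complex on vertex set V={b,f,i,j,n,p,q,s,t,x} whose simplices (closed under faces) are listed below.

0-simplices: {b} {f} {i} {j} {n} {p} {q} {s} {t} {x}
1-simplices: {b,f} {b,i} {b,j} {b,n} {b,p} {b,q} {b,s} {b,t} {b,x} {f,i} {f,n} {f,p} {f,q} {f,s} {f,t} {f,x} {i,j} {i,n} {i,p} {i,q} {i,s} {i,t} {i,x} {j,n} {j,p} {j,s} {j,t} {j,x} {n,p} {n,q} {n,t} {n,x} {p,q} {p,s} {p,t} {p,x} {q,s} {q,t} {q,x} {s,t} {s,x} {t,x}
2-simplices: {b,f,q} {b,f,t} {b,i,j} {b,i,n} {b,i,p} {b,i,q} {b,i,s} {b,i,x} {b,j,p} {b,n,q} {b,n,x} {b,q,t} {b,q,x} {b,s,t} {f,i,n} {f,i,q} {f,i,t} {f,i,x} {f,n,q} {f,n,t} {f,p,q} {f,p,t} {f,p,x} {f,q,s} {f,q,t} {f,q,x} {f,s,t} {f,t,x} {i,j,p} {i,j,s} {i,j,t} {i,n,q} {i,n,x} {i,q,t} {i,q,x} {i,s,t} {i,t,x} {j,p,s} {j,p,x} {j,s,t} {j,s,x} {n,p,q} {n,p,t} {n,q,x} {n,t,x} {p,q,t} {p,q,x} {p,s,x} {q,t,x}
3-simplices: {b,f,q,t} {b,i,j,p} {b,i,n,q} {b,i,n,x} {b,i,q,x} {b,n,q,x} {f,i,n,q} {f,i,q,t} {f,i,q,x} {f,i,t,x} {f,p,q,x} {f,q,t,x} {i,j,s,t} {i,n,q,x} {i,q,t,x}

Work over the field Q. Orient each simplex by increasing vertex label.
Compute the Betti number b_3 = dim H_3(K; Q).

n_0=10 n_1=42 n_2=49 n_3=15  [Q]
∂1: piv[bf,bi,bj,bn,bp,bq,bs,bt,bx] rk=9  ker:fi,fn,fp,fq,fs,ft,fx,ij,in,ip,iq,is,it,ix,jn,jp,js,jt,jx,np,nq,nt,nx,pq,ps,pt,px,qs,qt,qx,st,sx,tx
∂2: piv[bfq,bft,bij,bin,bip,biq,bis,bix,bjp,bnq,bnx,bqt,bqx,bst,fin,fiq,fit,fix,fnt,fpq,fpt,fpx,fqs,fst,ftx,ijs,ijt,jps,jpx,jsx,npq] rk=31  ker:fnq,fqt,fqx,ijp,inq,inx,iqt,iqx,ist,itx,jst,npt,nqx,ntx,pqt,pqx,psx,qtx
∂3: piv[bfqt,bijp,binq,binx,biqx,bnqx,finq,fiqt,fiqx,fitx,fpqx,fqtx,ijst] rk=13  ker:inqx,iqtx
b_3=(15−13)−0=2

b_3=2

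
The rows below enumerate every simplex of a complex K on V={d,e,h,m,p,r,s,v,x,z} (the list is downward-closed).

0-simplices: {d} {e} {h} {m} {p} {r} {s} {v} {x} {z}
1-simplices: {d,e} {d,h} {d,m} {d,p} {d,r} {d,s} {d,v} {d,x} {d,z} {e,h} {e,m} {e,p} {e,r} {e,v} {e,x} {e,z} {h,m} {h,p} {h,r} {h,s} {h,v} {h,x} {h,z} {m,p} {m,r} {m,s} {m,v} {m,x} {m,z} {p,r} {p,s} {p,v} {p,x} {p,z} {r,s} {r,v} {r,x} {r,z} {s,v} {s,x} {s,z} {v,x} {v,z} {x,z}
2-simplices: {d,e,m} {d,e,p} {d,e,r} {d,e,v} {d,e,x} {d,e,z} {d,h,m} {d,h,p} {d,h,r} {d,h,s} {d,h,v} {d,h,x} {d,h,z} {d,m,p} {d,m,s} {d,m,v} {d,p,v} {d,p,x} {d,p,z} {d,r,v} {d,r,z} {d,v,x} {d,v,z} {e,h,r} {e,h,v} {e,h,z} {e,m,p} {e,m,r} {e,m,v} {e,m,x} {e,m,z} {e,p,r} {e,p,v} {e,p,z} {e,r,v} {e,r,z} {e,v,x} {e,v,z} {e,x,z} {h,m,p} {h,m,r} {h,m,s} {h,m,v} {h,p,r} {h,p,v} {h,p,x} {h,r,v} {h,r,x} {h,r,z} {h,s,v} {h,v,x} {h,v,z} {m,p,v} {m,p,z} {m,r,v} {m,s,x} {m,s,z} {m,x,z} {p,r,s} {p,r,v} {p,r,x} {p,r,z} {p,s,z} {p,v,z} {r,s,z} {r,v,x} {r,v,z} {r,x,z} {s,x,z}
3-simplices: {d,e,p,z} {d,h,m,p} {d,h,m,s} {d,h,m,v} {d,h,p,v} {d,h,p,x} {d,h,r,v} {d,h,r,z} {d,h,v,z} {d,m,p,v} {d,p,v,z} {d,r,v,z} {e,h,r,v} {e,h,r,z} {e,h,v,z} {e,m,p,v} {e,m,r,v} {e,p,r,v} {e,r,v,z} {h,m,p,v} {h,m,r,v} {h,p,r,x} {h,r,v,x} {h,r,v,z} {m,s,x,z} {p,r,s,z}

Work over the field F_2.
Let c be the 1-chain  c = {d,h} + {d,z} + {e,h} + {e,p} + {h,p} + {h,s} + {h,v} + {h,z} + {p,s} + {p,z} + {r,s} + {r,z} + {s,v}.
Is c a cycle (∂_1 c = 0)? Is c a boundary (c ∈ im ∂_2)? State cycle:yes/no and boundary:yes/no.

cycle:yes boundary:yes

n_0=10 n_1=44 n_2=69 n_3=26  [Z2]
∂1: piv[de,dh,dm,dp,dr,ds,dv,dx,dz] rk=9  ker:eh,em,ep,er,ev,ex,ez,hm,hp,hr,hs,hv,hx,hz,mp,mr,ms,mv,mx,mz,pr,ps,pv,px,pz,rs,rv,rx,rz,sv,sx,sz,vx,vz,xz
∂2: piv[dem,dep,der,dev,dex,dez,dhm,dhp,dhr,dhs,dhv,dhx,dhz,dmp,dms,dmv,dpv,dpx,dpz,drv,drz,dvx,dvz,ehr,emr,emx,emz,epr,exz,hrx,hsv,msx,msz,prs,psz] rk=35  ker:ehv,ehz,emp,emv,epv,epz,erv,erz,evx,evz,hmp,hmr,hms,hmv,hpr,hpv,hpx,hrv,hrz,hvx,hvz,mpv,mpz,mrv,mxz,prv,prx,prz,pvz,rsz,rvx,rvz,rxz,sxz
∂3: piv[depz,dhmp,dhms,dhmv,dhpv,dhpx,dhrv,dhrz,dhvz,dmpv,dpvz,drvz,ehrv,ehrz,ehvz,empv,emrv,eprv,hmrv,hprx,hrvx,msxz,prsz] rk=23  ker:ervz,hmpv,hrvz
∂1c = 0
c vs im∂2: reduces to 0 ⇒ boundary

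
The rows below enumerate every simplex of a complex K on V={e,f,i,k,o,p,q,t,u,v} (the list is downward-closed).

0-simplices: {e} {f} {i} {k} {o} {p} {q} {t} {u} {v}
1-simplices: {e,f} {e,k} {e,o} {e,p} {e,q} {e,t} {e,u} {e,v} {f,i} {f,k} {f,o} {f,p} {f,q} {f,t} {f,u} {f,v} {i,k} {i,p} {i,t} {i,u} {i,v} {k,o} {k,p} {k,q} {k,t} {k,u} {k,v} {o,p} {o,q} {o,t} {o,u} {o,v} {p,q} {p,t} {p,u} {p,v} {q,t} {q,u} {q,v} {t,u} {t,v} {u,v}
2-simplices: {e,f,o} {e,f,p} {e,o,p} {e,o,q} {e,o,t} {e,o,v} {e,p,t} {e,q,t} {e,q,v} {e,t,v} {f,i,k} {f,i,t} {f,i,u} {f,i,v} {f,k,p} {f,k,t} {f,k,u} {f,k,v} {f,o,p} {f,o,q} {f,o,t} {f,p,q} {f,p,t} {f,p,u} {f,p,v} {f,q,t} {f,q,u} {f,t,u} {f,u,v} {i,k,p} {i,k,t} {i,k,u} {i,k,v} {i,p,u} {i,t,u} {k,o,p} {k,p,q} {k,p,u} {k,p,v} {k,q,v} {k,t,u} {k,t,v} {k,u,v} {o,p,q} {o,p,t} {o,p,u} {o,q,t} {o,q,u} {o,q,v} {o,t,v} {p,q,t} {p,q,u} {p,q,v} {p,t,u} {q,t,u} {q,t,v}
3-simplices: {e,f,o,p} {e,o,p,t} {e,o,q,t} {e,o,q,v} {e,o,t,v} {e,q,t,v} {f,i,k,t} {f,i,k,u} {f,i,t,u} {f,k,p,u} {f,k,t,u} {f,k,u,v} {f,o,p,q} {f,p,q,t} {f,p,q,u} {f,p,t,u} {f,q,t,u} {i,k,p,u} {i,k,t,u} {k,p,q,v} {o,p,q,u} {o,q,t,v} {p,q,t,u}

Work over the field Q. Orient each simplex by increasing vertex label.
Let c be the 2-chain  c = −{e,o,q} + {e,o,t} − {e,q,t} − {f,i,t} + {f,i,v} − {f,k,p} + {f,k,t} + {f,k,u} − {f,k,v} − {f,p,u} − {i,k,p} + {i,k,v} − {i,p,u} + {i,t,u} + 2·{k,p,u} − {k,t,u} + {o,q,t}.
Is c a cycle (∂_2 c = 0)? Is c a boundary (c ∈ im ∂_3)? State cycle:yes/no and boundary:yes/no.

cycle:yes boundary:no

n_0=10 n_1=42 n_2=56 n_3=23  [Q]
∂1: piv[ef,ek,eo,ep,eq,et,eu,ev,fi] rk=9  ker:fk,fo,fp,fq,ft,fu,fv,ik,ip,it,iu,iv,ko,kp,kq,kt,ku,kv,op,oq,ot,ou,ov,pq,pt,pu,pv,qt,qu,qv,tu,tv,uv
∂2: piv[efo,efp,eop,eoq,eot,eov,ept,eqt,eqv,etv,fik,fit,fiu,fiv,fkp,fkt,fku,fkv,foq,fot,fpq,fpu,fpv,fqu,ftu,fuv,ikp,kop,kpq,kqv,opu] rk=31  ker:fop,fpt,fqt,ikt,iku,ikv,ipu,itu,kpu,kpv,ktu,ktv,kuv,opq,opt,oqt,oqu,oqv,otv,pqt,pqu,pqv,ptu,qtu,qtv
∂3: piv[efop,eopt,eoqt,eoqv,eotv,eqtv,fikt,fiku,fitu,fkpu,fktu,fkuv,fopq,fpqt,fpqu,fptu,fqtu,ikpu,kpqv,opqu] rk=20  ker:iktu,oqtv,pqtu
∂2c = 0
c vs im∂3: residual ≠ 0 ⇒ not boundary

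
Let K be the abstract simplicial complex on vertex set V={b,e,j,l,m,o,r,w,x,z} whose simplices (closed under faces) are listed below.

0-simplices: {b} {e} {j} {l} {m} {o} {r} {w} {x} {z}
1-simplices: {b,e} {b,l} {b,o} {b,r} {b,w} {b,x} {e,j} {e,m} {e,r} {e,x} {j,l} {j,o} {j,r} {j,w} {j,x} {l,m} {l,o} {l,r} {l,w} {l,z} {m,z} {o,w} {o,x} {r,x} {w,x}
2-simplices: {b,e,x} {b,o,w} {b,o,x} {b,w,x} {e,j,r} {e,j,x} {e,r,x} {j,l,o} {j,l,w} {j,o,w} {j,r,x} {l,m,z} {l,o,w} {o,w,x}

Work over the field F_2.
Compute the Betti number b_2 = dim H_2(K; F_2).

b_2=3

n_0=10 n_1=25 n_2=14  [Z2]
∂1: piv[be,bl,bo,br,bw,bx,ej,em,lz] rk=9  ker:er,ex,jl,jo,jr,jw,jx,lm,lo,lr,lw,mz,ow,ox,rx,wx
∂2: piv[bex,bow,box,bwx,ejr,ejx,erx,jlo,jlw,jow,lmz] rk=11  ker:jrx,low,owx
b_2=(14−11)−0=3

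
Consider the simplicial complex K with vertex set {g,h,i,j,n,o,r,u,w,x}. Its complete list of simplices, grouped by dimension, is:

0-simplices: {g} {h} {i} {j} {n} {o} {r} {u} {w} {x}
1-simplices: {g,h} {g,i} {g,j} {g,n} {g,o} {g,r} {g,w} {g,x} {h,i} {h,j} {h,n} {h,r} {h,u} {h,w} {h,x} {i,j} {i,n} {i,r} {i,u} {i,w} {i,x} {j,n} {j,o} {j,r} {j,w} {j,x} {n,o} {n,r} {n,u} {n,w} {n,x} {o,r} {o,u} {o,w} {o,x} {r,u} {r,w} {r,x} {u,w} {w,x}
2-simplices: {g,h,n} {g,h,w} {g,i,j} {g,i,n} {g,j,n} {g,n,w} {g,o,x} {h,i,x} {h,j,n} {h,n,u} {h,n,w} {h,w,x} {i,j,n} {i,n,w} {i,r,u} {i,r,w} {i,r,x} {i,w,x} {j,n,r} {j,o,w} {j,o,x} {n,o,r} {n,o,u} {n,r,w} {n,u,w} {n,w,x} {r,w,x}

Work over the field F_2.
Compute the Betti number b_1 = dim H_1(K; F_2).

n_0=10 n_1=40 n_2=27  [Z2]
∂1: piv[gh,gi,gj,gn,go,gr,gw,gx,hu] rk=9  ker:hi,hj,hn,hr,hw,hx,ij,in,ir,iu,iw,ix,jn,jo,jr,jw,jx,no,nr,nu,nw,nx,or,ou,ow,ox,ru,rw,rx,uw,wx
∂2: piv[ghn,ghw,gij,gin,gjn,gnw,gox,hix,hjn,hnu,hwx,inw,iru,irw,irx,iwx,jnr,jow,jox,nor,nou,nrw,nuw,nwx] rk=24  ker:hnw,ijn,rwx
b_1=(40−9)−24=7

b_1=7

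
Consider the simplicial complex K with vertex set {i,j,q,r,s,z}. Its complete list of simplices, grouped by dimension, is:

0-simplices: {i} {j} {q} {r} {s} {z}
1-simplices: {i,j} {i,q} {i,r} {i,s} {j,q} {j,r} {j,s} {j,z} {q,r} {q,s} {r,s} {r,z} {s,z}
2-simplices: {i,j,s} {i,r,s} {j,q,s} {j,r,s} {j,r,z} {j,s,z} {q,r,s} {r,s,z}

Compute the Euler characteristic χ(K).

n_0=6 n_1=13 n_2=8
χ=+6−13+8=1

χ(K)=1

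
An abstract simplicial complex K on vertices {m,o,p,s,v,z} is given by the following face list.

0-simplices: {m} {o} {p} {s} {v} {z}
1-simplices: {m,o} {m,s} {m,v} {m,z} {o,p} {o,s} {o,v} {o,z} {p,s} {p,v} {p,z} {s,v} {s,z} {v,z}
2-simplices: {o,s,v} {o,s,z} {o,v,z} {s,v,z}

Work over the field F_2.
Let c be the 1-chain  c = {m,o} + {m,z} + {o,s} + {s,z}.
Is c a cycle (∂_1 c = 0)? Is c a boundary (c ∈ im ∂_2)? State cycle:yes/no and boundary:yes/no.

n_0=6 n_1=14 n_2=4  [Z2]
∂1: piv[mo,ms,mv,mz,op] rk=5  ker:os,ov,oz,ps,pv,pz,sv,sz,vz
∂2: piv[osv,osz,ovz] rk=3  ker:svz
∂1c = 0
c vs im∂2: residual ≠ 0 ⇒ not boundary

cycle:yes boundary:no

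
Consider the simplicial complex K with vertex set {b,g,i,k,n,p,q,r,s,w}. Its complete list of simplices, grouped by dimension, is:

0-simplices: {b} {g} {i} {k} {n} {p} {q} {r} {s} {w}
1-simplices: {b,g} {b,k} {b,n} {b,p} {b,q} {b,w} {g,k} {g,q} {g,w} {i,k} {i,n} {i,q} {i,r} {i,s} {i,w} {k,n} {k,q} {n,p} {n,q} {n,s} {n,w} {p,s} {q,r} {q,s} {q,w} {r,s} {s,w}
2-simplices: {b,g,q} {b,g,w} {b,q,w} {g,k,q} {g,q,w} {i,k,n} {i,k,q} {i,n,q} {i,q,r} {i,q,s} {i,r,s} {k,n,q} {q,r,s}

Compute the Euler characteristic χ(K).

χ(K)=-4

n_0=10 n_1=27 n_2=13
χ=+10−27+13=-4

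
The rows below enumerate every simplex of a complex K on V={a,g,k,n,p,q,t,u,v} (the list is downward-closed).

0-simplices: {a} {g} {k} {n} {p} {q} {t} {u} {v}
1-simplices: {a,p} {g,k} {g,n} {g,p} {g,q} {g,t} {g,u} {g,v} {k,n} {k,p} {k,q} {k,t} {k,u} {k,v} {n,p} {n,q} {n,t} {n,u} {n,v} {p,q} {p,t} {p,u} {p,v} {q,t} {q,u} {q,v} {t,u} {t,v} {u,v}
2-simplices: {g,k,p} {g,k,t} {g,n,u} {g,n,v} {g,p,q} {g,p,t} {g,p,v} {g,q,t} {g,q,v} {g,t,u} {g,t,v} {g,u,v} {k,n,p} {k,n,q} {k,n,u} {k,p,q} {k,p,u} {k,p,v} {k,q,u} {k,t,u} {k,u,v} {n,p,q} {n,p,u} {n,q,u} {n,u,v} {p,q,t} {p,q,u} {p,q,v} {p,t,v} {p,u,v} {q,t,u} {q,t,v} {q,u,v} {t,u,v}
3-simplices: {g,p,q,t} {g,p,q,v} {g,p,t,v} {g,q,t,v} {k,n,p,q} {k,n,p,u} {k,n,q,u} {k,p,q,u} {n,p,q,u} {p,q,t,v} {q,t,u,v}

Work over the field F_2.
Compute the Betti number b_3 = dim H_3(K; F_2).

b_3=2

n_0=9 n_1=29 n_2=34 n_3=11  [Z2]
∂1: piv[ap,gk,gn,gp,gq,gt,gu,gv] rk=8  ker:kn,kp,kq,kt,ku,kv,np,nq,nt,nu,nv,pq,pt,pu,pv,qt,qu,qv,tu,tv,uv
∂2: piv[gkp,gkt,gnu,gnv,gpq,gpt,gpv,gqt,gqv,gtu,gtv,guv,knp,knq,knu,kpq,kpu,kpv,kqu,ktu] rk=20  ker:kuv,npq,npu,nqu,nuv,pqt,pqu,pqv,ptv,puv,qtu,qtv,quv,tuv
∂3: piv[gpqt,gpqv,gptv,gqtv,knpq,knpu,knqu,kpqu,qtuv] rk=9  ker:npqu,pqtv
b_3=(11−9)−0=2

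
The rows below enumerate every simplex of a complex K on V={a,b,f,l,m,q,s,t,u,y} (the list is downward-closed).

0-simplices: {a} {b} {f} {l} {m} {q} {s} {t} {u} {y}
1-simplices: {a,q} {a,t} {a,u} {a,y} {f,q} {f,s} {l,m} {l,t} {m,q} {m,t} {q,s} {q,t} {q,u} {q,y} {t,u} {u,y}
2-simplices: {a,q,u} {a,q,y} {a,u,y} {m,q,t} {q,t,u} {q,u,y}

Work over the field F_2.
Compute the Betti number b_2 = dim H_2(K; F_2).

b_2=1

n_0=10 n_1=16 n_2=6  [Z2]
∂1: piv[aq,at,au,ay,fq,fs,lm,lt] rk=8  ker:mq,mt,qs,qt,qu,qy,tu,uy
∂2: piv[aqu,aqy,auy,mqt,qtu] rk=5  ker:quy
b_2=(6−5)−0=1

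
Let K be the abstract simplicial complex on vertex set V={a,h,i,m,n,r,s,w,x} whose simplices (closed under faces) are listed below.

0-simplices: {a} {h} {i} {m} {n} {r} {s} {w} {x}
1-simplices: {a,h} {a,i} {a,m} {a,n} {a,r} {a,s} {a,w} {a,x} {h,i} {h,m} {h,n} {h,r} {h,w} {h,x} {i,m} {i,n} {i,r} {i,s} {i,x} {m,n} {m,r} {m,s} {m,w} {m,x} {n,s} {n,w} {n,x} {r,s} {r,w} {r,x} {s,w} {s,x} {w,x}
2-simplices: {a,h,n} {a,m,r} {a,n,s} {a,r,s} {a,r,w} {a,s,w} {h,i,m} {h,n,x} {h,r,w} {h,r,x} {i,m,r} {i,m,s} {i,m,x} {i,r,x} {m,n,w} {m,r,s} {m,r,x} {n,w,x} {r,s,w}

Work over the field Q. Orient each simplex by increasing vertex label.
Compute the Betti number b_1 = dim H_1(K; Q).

b_1=8

n_0=9 n_1=33 n_2=19  [Q]
∂1: piv[ah,ai,am,an,ar,as,aw,ax] rk=8  ker:hi,hm,hn,hr,hw,hx,im,in,ir,is,ix,mn,mr,ms,mw,mx,ns,nw,nx,rs,rw,rx,sw,sx,wx
∂2: piv[ahn,amr,ans,ars,arw,asw,him,hnx,hrw,hrx,imr,ims,imx,irx,mnw,mrs,nwx] rk=17  ker:mrx,rsw
b_1=(33−8)−17=8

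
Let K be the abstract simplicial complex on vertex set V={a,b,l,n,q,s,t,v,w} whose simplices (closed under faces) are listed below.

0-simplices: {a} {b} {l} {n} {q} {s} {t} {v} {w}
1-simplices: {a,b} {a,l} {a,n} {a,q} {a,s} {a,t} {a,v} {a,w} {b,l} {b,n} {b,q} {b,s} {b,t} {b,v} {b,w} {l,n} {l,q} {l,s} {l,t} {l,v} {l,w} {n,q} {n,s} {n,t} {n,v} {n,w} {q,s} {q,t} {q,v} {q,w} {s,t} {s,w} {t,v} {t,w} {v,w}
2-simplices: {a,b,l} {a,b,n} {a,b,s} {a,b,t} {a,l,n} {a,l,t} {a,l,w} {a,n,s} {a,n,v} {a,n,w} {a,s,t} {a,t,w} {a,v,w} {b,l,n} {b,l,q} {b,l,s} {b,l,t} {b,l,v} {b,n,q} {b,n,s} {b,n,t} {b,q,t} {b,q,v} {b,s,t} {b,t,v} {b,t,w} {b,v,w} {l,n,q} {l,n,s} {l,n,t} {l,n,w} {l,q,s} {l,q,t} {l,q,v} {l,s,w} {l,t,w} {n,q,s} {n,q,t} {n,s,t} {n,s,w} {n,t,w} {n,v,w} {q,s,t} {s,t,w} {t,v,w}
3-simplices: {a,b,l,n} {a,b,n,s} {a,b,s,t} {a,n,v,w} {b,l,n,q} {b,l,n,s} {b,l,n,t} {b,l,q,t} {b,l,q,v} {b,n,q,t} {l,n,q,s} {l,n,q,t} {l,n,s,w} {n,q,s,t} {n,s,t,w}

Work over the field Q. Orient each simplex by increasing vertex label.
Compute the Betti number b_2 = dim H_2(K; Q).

n_0=9 n_1=35 n_2=45 n_3=15  [Q]
∂1: piv[ab,al,an,aq,as,at,av,aw] rk=8  ker:bl,bn,bq,bs,bt,bv,bw,ln,lq,ls,lt,lv,lw,nq,ns,nt,nv,nw,qs,qt,qv,qw,st,sw,tv,tw,vw
∂2: piv[abl,abn,abs,abt,aln,alt,alw,ans,anv,anw,ast,atw,avw,blq,bls,blv,bnq,bnt,bqt,bqv,btv,btw,bvw,lqs,lsw] rk=25  ker:bln,blt,bns,bst,lnq,lns,lnt,lnw,lqt,lqv,ltw,nqs,nqt,nst,nsw,ntw,nvw,qst,stw,tvw
∂3: piv[abln,abns,abst,anvw,blnq,blns,blnt,blqt,blqv,bnqt,lnqs,lnsw,nqst,nstw] rk=14  ker:lnqt
b_2=(45−25)−14=6

b_2=6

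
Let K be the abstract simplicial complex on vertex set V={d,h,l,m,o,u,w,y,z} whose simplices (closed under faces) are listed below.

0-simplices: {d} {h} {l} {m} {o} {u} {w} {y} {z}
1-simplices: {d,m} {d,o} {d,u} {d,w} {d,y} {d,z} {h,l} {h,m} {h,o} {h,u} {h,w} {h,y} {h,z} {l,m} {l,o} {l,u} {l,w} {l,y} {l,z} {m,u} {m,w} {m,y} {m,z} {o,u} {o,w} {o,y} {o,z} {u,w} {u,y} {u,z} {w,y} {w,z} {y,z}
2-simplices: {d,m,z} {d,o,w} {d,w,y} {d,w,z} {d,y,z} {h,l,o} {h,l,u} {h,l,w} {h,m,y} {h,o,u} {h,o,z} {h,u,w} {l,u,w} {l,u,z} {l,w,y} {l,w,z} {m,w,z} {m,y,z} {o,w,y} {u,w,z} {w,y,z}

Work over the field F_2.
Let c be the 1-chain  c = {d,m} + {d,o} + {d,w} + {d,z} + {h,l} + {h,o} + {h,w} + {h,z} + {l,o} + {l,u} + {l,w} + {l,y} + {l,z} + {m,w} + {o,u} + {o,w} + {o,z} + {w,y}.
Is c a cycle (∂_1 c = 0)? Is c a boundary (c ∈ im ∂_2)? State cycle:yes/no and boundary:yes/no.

n_0=9 n_1=33 n_2=21  [Z2]
∂1: piv[dm,do,du,dw,dy,dz,hl,hm] rk=8  ker:ho,hu,hw,hy,hz,lm,lo,lu,lw,ly,lz,mu,mw,my,mz,ou,ow,oy,oz,uw,uy,uz,wy,wz,yz
∂2: piv[dmz,dow,dwy,dwz,dyz,hlo,hlu,hlw,hmy,hou,hoz,huw,luz,lwy,lwz,mwz,myz,owy] rk=18  ker:luw,uwz,wyz
∂1c = 0
c vs im∂2: reduces to 0 ⇒ boundary

cycle:yes boundary:yes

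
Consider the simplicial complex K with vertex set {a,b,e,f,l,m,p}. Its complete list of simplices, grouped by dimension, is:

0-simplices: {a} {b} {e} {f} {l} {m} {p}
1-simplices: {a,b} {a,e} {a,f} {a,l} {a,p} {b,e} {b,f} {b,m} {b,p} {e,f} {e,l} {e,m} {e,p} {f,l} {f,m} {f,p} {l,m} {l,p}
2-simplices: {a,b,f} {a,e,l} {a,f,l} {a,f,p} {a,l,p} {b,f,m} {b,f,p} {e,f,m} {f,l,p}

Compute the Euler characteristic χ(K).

n_0=7 n_1=18 n_2=9
χ=+7−18+9=-2

χ(K)=-2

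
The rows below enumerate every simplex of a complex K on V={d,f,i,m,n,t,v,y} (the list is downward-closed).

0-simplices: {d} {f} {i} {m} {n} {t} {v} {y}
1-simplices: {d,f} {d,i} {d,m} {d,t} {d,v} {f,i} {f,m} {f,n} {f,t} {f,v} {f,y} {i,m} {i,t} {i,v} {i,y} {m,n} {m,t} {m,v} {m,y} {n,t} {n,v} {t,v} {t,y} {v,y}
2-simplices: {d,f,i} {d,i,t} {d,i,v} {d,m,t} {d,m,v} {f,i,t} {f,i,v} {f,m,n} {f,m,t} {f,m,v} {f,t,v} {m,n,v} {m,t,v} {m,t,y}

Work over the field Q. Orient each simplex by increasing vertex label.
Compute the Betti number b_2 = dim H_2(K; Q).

n_0=8 n_1=24 n_2=14  [Q]
∂1: piv[df,di,dm,dt,dv,fn,fy] rk=7  ker:fi,fm,ft,fv,im,it,iv,iy,mn,mt,mv,my,nt,nv,tv,ty,vy
∂2: piv[dfi,dit,div,dmt,dmv,fit,fiv,fmn,fmt,ftv,mnv,mty] rk=12  ker:fmv,mtv
b_2=(14−12)−0=2

b_2=2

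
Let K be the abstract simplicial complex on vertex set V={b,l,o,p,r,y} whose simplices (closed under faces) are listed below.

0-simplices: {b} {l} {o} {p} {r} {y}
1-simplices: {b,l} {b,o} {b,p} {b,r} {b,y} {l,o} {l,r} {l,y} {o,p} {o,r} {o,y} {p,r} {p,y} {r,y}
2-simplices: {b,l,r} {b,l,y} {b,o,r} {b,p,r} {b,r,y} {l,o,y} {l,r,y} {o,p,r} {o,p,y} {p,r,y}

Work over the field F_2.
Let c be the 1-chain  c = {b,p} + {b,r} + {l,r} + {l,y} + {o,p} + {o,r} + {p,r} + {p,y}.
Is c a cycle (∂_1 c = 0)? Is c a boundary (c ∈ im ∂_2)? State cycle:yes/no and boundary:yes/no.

n_0=6 n_1=14 n_2=10  [Z2]
∂1: piv[bl,bo,bp,br,by] rk=5  ker:lo,lr,ly,op,or,oy,pr,py,ry
∂2: piv[blr,bly,bor,bpr,bry,loy,opr,opy,pry] rk=9  ker:lry
∂1c = 0
c vs im∂2: reduces to 0 ⇒ boundary

cycle:yes boundary:yes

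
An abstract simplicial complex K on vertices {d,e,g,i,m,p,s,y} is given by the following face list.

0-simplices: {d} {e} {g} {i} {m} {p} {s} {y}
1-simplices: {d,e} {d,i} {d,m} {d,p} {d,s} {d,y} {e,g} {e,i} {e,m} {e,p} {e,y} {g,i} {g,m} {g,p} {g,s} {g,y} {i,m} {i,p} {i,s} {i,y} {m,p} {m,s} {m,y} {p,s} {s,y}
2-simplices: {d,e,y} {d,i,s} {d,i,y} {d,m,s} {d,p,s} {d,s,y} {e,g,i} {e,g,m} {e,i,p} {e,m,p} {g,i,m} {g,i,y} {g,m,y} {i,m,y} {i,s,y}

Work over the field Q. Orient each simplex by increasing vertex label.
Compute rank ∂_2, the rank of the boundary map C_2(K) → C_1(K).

n_0=8 n_1=25 n_2=15  [Q]
∂1: piv[de,di,dm,dp,ds,dy,eg] rk=7  ker:ei,em,ep,ey,gi,gm,gp,gs,gy,im,ip,is,iy,mp,ms,my,ps,sy
∂2: piv[dey,dis,diy,dms,dps,dsy,egi,egm,eip,emp,gim,giy,gmy] rk=13  ker:imy,isy
rk∂_2=13

rank∂_2=13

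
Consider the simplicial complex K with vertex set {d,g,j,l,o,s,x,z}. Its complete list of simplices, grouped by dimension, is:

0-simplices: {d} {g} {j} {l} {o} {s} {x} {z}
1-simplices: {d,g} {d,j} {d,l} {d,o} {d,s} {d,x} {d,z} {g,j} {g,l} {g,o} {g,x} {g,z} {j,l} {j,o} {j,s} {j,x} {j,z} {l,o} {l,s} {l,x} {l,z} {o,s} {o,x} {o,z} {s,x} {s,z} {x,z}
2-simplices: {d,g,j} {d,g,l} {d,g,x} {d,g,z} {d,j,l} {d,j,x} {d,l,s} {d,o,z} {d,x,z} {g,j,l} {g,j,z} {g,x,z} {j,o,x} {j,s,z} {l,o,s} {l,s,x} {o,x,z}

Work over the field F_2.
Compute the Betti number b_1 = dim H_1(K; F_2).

b_1=5

n_0=8 n_1=27 n_2=17  [Z2]
∂1: piv[dg,dj,dl,do,ds,dx,dz] rk=7  ker:gj,gl,go,gx,gz,jl,jo,js,jx,jz,lo,ls,lx,lz,os,ox,oz,sx,sz,xz
∂2: piv[dgj,dgl,dgx,dgz,djl,djx,dls,doz,dxz,gjz,jox,jsz,los,lsx,oxz] rk=15  ker:gjl,gxz
b_1=(27−7)−15=5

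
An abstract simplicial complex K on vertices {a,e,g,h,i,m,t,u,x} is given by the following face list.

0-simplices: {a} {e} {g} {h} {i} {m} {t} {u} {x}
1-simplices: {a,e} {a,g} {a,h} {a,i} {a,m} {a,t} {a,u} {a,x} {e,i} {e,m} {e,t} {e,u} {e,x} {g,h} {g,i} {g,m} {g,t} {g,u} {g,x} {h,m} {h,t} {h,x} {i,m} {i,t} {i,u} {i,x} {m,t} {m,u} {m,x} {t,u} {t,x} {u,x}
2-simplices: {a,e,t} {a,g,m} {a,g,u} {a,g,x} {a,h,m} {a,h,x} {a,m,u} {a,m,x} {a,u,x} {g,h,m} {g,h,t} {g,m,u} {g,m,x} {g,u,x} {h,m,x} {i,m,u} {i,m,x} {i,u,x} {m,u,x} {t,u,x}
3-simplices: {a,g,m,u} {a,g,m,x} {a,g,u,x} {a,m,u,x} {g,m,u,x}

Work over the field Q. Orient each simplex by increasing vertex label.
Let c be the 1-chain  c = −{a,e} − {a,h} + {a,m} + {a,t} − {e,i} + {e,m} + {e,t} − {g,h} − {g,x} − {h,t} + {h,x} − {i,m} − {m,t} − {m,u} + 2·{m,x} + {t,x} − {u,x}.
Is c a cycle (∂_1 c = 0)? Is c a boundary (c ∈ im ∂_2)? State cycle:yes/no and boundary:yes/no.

cycle:no boundary:no

n_0=9 n_1=32 n_2=20 n_3=5  [Q]
∂1: piv[ae,ag,ah,ai,am,at,au,ax] rk=8  ker:ei,em,et,eu,ex,gh,gi,gm,gt,gu,gx,hm,ht,hx,im,it,iu,ix,mt,mu,mx,tu,tx,ux
∂2: piv[aet,agm,agu,agx,ahm,ahx,amu,amx,aux,ghm,ght,imu,imx,tux] rk=14  ker:gmu,gmx,gux,hmx,iux,mux
∂3: piv[agmu,agmx,agux,amux] rk=4  ker:gmux
∂1c = −2·{e} + 2·{g} − 2·{h} + {m} − {t} + 2·{x}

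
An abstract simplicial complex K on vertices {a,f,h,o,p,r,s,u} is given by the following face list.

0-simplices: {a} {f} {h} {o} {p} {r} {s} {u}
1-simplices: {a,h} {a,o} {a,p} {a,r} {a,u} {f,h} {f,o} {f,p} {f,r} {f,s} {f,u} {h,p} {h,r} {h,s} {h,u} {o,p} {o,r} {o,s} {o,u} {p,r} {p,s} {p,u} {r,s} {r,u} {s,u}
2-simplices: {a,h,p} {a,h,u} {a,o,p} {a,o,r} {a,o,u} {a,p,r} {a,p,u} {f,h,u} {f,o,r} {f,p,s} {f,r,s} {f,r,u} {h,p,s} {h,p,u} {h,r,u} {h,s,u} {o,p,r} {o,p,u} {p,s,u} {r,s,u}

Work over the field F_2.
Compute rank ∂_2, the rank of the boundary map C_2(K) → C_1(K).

rank∂_2=16

n_0=8 n_1=25 n_2=20  [Z2]
∂1: piv[ah,ao,ap,ar,au,fh,fs] rk=7  ker:fo,fp,fr,fu,hp,hr,hs,hu,op,or,os,ou,pr,ps,pu,rs,ru,su
∂2: piv[ahp,ahu,aop,aor,aou,apr,apu,fhu,for,fps,frs,fru,hps,hru,hsu,rsu] rk=16  ker:hpu,opr,opu,psu
rk∂_2=16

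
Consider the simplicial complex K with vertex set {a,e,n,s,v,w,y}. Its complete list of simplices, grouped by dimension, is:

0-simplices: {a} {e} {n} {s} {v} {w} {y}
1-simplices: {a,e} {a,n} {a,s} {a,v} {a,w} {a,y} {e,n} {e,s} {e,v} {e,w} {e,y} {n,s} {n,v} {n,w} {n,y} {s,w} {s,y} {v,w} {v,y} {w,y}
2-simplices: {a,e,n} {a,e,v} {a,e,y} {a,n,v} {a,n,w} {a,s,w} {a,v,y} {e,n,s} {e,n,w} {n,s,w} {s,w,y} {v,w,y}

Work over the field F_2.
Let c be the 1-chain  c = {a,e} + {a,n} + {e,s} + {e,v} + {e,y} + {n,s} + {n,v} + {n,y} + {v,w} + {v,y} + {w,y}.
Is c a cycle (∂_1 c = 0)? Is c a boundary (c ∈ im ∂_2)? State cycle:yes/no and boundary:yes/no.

cycle:yes boundary:no

n_0=7 n_1=20 n_2=12  [Z2]
∂1: piv[ae,an,as,av,aw,ay] rk=6  ker:en,es,ev,ew,ey,ns,nv,nw,ny,sw,sy,vw,vy,wy
∂2: piv[aen,aev,aey,anv,anw,asw,avy,ens,enw,nsw,swy,vwy] rk=12
∂1c = 0
c vs im∂2: residual ≠ 0 ⇒ not boundary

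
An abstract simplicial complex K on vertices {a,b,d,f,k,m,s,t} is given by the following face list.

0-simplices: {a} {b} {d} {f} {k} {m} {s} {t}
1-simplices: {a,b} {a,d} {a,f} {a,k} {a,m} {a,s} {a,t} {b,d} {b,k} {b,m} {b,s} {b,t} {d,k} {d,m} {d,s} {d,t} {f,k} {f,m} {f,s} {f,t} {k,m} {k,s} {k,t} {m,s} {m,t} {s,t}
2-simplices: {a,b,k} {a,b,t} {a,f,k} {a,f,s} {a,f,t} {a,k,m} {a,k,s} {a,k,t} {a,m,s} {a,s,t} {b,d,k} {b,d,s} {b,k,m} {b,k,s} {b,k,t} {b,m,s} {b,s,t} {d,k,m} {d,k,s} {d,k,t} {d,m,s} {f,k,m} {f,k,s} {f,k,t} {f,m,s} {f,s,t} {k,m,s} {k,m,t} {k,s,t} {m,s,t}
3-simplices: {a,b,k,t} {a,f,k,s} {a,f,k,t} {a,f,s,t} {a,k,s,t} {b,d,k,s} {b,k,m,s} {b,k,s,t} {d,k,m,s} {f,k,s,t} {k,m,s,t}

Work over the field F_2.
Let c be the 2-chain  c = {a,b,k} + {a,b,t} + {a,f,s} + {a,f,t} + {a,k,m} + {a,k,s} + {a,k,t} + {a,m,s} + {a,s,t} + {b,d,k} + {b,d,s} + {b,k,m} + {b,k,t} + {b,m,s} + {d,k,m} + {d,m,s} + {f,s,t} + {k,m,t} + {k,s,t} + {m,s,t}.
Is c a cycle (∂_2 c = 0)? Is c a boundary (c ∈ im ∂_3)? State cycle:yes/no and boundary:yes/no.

cycle:yes boundary:no

n_0=8 n_1=26 n_2=30 n_3=11  [Z2]
∂1: piv[ab,ad,af,ak,am,as,at] rk=7  ker:bd,bk,bm,bs,bt,dk,dm,ds,dt,fk,fm,fs,ft,km,ks,kt,ms,mt,st
∂2: piv[abk,abt,afk,afs,aft,akm,aks,akt,ams,ast,bdk,bds,bkm,bks,dkm,dkt,fkm,kmt] rk=18  ker:bkt,bms,bst,dks,dms,fks,fkt,fms,fst,kms,kst,mst
∂3: piv[abkt,afks,afkt,afst,akst,bdks,bkms,bkst,dkms,kmst] rk=10  ker:fkst
∂2c = 0
c vs im∂3: residual ≠ 0 ⇒ not boundary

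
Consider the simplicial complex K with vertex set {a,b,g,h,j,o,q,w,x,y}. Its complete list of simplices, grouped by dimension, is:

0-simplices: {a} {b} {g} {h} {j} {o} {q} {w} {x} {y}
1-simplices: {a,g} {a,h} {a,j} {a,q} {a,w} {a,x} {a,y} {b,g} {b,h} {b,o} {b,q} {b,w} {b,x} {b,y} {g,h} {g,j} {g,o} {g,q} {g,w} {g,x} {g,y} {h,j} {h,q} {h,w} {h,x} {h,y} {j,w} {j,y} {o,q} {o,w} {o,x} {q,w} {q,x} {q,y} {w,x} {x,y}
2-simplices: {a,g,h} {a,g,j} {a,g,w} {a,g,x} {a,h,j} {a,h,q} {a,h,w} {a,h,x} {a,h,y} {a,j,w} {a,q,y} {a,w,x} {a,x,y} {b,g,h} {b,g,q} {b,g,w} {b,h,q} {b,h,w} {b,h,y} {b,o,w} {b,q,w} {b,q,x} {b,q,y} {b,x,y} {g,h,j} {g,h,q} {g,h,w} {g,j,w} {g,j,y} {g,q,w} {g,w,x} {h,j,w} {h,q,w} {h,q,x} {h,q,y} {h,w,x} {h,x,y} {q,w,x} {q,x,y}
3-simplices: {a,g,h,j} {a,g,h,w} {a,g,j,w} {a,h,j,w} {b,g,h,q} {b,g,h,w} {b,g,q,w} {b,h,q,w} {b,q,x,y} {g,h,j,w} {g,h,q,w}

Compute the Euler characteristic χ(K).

n_0=10 n_1=36 n_2=39 n_3=11
χ=+10−36+39−11=2

χ(K)=2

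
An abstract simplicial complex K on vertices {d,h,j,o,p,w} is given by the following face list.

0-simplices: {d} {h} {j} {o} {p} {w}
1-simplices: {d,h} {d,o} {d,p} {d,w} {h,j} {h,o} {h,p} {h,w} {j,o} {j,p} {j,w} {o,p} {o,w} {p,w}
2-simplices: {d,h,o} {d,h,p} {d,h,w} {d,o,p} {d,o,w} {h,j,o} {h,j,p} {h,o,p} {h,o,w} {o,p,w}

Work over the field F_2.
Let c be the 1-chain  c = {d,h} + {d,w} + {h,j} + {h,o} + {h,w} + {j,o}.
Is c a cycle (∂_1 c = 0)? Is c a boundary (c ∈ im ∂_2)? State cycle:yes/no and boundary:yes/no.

cycle:yes boundary:yes

n_0=6 n_1=14 n_2=10  [Z2]
∂1: piv[dh,do,dp,dw,hj] rk=5  ker:ho,hp,hw,jo,jp,jw,op,ow,pw
∂2: piv[dho,dhp,dhw,dop,dow,hjo,hjp,opw] rk=8  ker:hop,how
∂1c = 0
c vs im∂2: reduces to 0 ⇒ boundary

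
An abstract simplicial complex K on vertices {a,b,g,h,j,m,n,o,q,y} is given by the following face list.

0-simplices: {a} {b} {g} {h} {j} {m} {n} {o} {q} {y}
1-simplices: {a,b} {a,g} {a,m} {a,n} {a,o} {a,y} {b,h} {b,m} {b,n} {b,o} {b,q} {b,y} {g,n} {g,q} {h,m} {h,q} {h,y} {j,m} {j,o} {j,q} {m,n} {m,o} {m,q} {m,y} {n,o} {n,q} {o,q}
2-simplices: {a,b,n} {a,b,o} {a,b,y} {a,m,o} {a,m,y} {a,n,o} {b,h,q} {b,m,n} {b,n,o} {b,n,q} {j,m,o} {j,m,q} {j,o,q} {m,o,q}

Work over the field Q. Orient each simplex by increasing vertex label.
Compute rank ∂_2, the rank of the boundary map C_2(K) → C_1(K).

n_0=10 n_1=27 n_2=14  [Q]
∂1: piv[ab,ag,am,an,ao,ay,bh,bq,jm] rk=9  ker:bm,bn,bo,by,gn,gq,hm,hq,hy,jo,jq,mn,mo,mq,my,no,nq,oq
∂2: piv[abn,abo,aby,amo,amy,ano,bhq,bmn,bnq,jmo,jmq,joq] rk=12  ker:bno,moq
rk∂_2=12

rank∂_2=12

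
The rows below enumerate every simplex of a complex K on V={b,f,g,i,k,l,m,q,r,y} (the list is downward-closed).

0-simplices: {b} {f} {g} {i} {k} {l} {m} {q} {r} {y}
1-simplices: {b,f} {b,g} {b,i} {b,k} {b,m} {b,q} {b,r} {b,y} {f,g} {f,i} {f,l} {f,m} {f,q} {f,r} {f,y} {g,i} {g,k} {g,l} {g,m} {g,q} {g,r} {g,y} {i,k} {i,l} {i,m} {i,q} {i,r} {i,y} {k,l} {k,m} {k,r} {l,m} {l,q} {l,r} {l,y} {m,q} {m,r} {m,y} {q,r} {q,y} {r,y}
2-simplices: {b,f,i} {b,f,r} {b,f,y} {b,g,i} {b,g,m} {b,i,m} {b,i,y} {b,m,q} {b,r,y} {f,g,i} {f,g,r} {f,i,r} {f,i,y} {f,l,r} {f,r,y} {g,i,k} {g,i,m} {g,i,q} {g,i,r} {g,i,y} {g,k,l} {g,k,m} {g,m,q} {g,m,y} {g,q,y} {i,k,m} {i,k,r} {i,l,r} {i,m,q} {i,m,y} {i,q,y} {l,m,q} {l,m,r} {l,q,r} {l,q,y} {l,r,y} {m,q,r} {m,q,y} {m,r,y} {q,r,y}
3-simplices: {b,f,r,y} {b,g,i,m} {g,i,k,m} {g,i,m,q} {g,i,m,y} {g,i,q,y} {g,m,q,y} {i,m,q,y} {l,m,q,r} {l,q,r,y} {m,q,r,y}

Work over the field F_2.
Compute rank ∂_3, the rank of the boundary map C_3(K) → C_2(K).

rank∂_3=10

n_0=10 n_1=41 n_2=40 n_3=11  [Z2]
∂1: piv[bf,bg,bi,bk,bm,bq,br,by,fl] rk=9  ker:fg,fi,fm,fq,fr,fy,gi,gk,gl,gm,gq,gr,gy,ik,il,im,iq,ir,iy,kl,km,kr,lm,lq,lr,ly,mq,mr,my,qr,qy,ry
∂2: piv[bfi,bfr,bfy,bgi,bgm,bim,biy,bmq,bry,fgi,fgr,fir,flr,gik,giq,giy,gkl,gkm,gmq,gmy,gqy,ikr,ilr,lmq,lmr,lqr,lqy,lry] rk=28  ker:fiy,fry,gim,gir,ikm,imq,imy,iqy,mqr,mqy,mry,qry
∂3: piv[bfry,bgim,gikm,gimq,gimy,giqy,gmqy,lmqr,lqry,mqry] rk=10  ker:imqy
rk∂_3=10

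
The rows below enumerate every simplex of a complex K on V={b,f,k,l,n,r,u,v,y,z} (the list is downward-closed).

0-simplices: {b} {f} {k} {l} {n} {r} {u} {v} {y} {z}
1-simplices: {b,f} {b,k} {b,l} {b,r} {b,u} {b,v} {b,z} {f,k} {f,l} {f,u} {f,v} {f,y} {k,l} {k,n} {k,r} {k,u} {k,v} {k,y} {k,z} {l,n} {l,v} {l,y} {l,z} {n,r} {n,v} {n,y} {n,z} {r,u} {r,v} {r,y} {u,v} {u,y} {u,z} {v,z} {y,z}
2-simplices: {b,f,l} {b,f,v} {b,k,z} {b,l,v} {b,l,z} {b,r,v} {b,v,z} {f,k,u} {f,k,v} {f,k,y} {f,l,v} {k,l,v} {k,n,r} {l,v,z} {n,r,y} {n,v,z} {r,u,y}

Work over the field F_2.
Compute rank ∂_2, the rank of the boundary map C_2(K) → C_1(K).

rank∂_2=15

n_0=10 n_1=35 n_2=17  [Z2]
∂1: piv[bf,bk,bl,br,bu,bv,bz,fy,kn] rk=9  ker:fk,fl,fu,fv,kl,kr,ku,kv,ky,kz,ln,lv,ly,lz,nr,nv,ny,nz,ru,rv,ry,uv,uy,uz,vz,yz
∂2: piv[bfl,bfv,bkz,blv,blz,brv,bvz,fku,fkv,fky,klv,knr,nry,nvz,ruy] rk=15  ker:flv,lvz
rk∂_2=15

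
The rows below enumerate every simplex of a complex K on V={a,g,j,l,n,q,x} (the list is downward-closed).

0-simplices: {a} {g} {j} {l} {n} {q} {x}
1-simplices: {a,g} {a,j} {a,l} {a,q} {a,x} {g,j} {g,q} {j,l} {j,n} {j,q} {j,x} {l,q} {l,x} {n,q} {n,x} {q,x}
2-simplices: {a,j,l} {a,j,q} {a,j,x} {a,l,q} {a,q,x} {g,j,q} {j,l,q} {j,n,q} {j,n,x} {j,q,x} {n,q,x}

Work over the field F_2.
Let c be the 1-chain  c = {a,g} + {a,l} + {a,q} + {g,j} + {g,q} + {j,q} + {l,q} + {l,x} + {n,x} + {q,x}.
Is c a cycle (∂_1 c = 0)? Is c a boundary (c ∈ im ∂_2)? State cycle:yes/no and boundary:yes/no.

cycle:no boundary:no

n_0=7 n_1=16 n_2=11  [Z2]
∂1: piv[ag,aj,al,aq,ax,jn] rk=6  ker:gj,gq,jl,jq,jx,lq,lx,nq,nx,qx
∂2: piv[ajl,ajq,ajx,alq,aqx,gjq,jnq,jnx] rk=8  ker:jlq,jqx,nqx
∂1c = {a} + {g} + {l} + {n} + {q} + {x}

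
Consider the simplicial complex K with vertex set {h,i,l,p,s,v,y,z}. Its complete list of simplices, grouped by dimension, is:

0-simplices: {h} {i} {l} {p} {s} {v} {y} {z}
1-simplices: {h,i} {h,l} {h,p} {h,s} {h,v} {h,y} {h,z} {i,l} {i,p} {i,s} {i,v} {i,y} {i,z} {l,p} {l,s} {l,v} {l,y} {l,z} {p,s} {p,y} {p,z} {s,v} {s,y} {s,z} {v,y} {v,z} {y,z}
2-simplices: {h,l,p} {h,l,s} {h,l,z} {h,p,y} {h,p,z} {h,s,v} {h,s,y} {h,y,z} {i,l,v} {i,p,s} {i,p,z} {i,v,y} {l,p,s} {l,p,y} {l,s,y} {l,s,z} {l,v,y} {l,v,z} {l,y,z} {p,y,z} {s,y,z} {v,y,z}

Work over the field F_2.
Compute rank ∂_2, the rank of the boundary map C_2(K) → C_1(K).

n_0=8 n_1=27 n_2=22  [Z2]
∂1: piv[hi,hl,hp,hs,hv,hy,hz] rk=7  ker:il,ip,is,iv,iy,iz,lp,ls,lv,ly,lz,ps,py,pz,sv,sy,sz,vy,vz,yz
∂2: piv[hlp,hls,hlz,hpy,hpz,hsv,hsy,hyz,ilv,ips,ipz,ivy,lps,lpy,lsz,lvy,lvz] rk=17  ker:lsy,lyz,pyz,syz,vyz
rk∂_2=17

rank∂_2=17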